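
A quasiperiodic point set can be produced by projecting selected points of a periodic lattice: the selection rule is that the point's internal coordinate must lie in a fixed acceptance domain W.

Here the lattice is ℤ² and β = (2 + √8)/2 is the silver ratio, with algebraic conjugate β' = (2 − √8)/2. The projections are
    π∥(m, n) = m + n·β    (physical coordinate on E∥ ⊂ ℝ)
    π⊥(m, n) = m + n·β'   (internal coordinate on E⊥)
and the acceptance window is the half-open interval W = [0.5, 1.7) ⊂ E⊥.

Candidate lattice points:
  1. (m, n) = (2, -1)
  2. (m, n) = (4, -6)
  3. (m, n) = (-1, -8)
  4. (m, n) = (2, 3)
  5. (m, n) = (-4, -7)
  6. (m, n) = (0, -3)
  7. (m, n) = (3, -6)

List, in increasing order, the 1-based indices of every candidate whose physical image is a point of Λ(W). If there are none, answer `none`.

β' = (2−√8)/2 ≈ -0.41421.
[1] lift (2,-1): star map gives 2.41421; window check 0.5 ≤ 2.41421 < 1.7 is false → out
[2] lift (4,-6): star map gives 6.48528; window check 0.5 ≤ 6.48528 < 1.7 is false → out
[3] lift (-1,-8): star map gives 2.31371; window check 0.5 ≤ 2.31371 < 1.7 is false → out
[4] lift (2,3): star map gives 0.75736; window check 0.5 ≤ 0.75736 < 1.7 is true → IN Λ
[5] lift (-4,-7): star map gives -1.10051; window check 0.5 ≤ -1.10051 < 1.7 is false → out
[6] lift (0,-3): star map gives 1.24264; window check 0.5 ≤ 1.24264 < 1.7 is true → IN Λ
[7] lift (3,-6): star map gives 5.48528; window check 0.5 ≤ 5.48528 < 1.7 is false → out

4, 6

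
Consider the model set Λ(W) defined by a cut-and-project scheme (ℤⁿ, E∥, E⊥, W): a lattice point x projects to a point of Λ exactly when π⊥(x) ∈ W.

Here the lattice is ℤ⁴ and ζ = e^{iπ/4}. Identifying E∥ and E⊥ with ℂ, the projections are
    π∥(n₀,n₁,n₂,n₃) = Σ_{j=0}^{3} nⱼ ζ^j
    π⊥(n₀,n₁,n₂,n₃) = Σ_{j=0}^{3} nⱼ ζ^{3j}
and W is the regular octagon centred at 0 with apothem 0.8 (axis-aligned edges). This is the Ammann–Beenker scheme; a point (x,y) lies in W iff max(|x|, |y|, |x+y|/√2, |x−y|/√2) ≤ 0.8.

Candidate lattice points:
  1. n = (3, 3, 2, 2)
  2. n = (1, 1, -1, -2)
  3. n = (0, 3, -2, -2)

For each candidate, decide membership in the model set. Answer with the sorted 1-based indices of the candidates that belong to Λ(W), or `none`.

With ζ = e^{iπ/4} the internal vectors are ζ^0,ζ^3,ζ^6,ζ^9.
#1 (3, 3, 2, 2): internal (2.29289, 1.53553); octagon support 2.70711 vs apothem 0.8 → ∉ W
#2 (1, 1, -1, -2): internal (-1.12132, 0.29289); octagon support 1.12132 vs apothem 0.8 → ∉ W
#3 (0, 3, -2, -2): internal (-3.53553, 2.70711); octagon support 4.41421 vs apothem 0.8 → ∉ W

none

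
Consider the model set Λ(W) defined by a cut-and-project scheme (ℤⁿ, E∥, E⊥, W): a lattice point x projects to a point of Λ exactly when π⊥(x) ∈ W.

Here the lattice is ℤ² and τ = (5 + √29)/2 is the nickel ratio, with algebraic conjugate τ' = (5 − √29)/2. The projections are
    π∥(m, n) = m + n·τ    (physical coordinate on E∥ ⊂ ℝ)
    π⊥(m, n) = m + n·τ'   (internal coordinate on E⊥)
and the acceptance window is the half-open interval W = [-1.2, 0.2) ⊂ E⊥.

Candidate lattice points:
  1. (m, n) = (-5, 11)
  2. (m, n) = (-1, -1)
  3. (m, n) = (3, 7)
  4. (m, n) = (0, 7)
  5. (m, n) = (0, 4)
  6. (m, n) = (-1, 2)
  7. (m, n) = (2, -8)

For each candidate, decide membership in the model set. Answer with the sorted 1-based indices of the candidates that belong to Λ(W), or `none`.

2, 5

Compute τ' = (5−√29)/2 = -0.1926, so π⊥(m,n) = m -0.1926·n.
[1] lift (-5,11): star map gives -7.1184; window check -1.2 ≤ -7.1184 < 0.2 is false → out
[2] lift (-1,-1): star map gives -0.8074; window check -1.2 ≤ -0.8074 < 0.2 is true → IN Λ
[3] lift (3,7): star map gives 1.6519; window check -1.2 ≤ 1.6519 < 0.2 is false → out
[4] lift (0,7): star map gives -1.3481; window check -1.2 ≤ -1.3481 < 0.2 is false → out
[5] lift (0,4): star map gives -0.7703; window check -1.2 ≤ -0.7703 < 0.2 is true → IN Λ
[6] lift (-1,2): star map gives -1.3852; window check -1.2 ≤ -1.3852 < 0.2 is false → out
[7] lift (2,-8): star map gives 3.5407; window check -1.2 ≤ 3.5407 < 0.2 is false → out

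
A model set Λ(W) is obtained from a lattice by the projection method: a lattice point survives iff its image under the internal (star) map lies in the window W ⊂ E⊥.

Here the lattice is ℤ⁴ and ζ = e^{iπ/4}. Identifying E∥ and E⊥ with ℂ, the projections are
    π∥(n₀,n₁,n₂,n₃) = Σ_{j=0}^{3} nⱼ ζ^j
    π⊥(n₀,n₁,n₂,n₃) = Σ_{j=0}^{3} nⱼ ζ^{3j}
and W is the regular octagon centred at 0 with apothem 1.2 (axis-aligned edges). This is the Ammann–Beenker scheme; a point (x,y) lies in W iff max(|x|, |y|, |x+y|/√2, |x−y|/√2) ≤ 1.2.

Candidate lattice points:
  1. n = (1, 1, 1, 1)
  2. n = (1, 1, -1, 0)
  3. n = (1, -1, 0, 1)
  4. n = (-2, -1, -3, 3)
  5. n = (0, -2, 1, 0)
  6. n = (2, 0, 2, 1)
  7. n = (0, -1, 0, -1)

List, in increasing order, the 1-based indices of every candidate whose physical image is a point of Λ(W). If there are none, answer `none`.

1

π⊥(n) = n₀ + n₁ζ³ + n₂ζ⁶ + n₃ζ⁹ where ζ = e^{iπ/4}.
#1 (1, 1, 1, 1): internal (1.00000, 0.41421); octagon support 1.00000 vs apothem 1.2 → ∈ W
#2 (1, 1, -1, 0): internal (0.29289, 1.70711); octagon support 1.70711 vs apothem 1.2 → ∉ W
#3 (1, -1, 0, 1): internal (2.41421, 0.00000); octagon support 2.41421 vs apothem 1.2 → ∉ W
#4 (-2, -1, -3, 3): internal (0.82843, 4.41421); octagon support 4.41421 vs apothem 1.2 → ∉ W
#5 (0, -2, 1, 0): internal (1.41421, -2.41421); octagon support 2.70711 vs apothem 1.2 → ∉ W
#6 (2, 0, 2, 1): internal (2.70711, -1.29289); octagon support 2.82843 vs apothem 1.2 → ∉ W
#7 (0, -1, 0, -1): internal (0.00000, -1.41421); octagon support 1.41421 vs apothem 1.2 → ∉ W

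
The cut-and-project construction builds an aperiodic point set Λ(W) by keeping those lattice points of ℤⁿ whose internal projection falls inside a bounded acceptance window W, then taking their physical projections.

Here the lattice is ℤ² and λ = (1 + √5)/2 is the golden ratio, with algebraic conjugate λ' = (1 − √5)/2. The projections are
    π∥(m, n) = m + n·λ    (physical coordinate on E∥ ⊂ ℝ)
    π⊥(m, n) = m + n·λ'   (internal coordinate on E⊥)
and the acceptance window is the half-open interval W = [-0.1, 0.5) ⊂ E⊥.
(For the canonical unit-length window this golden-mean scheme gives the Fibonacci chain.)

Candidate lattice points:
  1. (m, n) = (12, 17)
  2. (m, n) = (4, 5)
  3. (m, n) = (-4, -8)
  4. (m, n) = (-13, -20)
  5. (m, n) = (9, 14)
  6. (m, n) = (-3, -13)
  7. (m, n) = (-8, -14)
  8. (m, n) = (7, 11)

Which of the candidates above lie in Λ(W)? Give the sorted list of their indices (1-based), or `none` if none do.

5, 8

λ' = (1−√5)/2 ≈ -0.61803.
candidate 1: (m,n)=(12,17) → π∥ = 12+17·λ ≈ 39.50658, π⊥ = 12+17·λ' ≈ 1.49342 ∉ [-0.1, 0.5) ⇒ out
candidate 2: (m,n)=(4,5) → π∥ = 4+5·λ ≈ 12.09017, π⊥ = 4+5·λ' ≈ 0.90983 ∉ [-0.1, 0.5) ⇒ out
candidate 3: (m,n)=(-4,-8) → π∥ = -4-8·λ ≈ -16.94427, π⊥ = -4-8·λ' ≈ 0.94427 ∉ [-0.1, 0.5) ⇒ out
candidate 4: (m,n)=(-13,-20) → π∥ = -13-20·λ ≈ -45.36068, π⊥ = -13-20·λ' ≈ -0.63932 ∉ [-0.1, 0.5) ⇒ out
candidate 5: (m,n)=(9,14) → π∥ = 9+14·λ ≈ 31.65248, π⊥ = 9+14·λ' ≈ 0.34752 ∈ [-0.1, 0.5) ⇒ IN Λ
candidate 6: (m,n)=(-3,-13) → π∥ = -3-13·λ ≈ -24.03444, π⊥ = -3-13·λ' ≈ 5.03444 ∉ [-0.1, 0.5) ⇒ out
candidate 7: (m,n)=(-8,-14) → π∥ = -8-14·λ ≈ -30.65248, π⊥ = -8-14·λ' ≈ 0.65248 ∉ [-0.1, 0.5) ⇒ out
candidate 8: (m,n)=(7,11) → π∥ = 7+11·λ ≈ 24.79837, π⊥ = 7+11·λ' ≈ 0.20163 ∈ [-0.1, 0.5) ⇒ IN Λ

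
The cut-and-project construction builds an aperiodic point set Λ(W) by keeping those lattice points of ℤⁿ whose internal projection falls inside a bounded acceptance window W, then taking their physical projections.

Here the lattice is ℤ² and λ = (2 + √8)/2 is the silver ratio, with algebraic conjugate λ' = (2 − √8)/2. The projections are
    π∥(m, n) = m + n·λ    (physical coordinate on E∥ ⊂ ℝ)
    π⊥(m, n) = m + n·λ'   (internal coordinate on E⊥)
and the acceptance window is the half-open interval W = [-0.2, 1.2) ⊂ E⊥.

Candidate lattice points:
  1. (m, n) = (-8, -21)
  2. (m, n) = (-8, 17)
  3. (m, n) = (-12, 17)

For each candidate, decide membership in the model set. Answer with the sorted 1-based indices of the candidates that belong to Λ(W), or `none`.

1

Numerically λ ≈ 2.4142 and λ' = −1/λ ≈ -0.4142.
#1 (-8,-21): internal coord -8 + (-21)·λ' = +0.6985; +0.6985 ∈ [-0.2, 1.2) → IN Λ
#2 (-8,17): internal coord -8 + (17)·λ' = -15.0416; -15.0416 ∉ [-0.2, 1.2) → out
#3 (-12,17): internal coord -12 + (17)·λ' = -19.0416; -19.0416 ∉ [-0.2, 1.2) → out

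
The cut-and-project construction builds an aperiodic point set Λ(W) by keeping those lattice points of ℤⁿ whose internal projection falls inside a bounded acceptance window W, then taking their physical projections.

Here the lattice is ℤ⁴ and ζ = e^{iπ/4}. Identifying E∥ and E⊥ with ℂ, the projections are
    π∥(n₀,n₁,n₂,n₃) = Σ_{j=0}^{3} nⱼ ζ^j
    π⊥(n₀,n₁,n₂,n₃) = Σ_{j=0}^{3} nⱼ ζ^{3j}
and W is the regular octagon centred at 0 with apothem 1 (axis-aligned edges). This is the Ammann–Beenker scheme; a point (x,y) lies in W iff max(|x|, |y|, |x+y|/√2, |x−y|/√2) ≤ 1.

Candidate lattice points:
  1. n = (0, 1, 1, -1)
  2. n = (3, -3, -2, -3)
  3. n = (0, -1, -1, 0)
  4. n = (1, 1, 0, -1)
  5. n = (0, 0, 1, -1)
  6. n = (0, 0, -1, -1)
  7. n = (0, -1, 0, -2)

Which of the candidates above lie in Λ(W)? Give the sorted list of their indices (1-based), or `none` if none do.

3, 4, 6

With ζ = e^{iπ/4} the internal vectors are ζ^0,ζ^3,ζ^6,ζ^9.
candidate 1: n = (0, 1, 1, -1) → π⊥ ≈ (-1.4142, -1.0000); max(|x|,|y|,|x±y|/√2) = 1.7071 > 1 ⇒ ∉ W
candidate 2: n = (3, -3, -2, -3) → π⊥ ≈ (+3.0000, -2.2426); max(|x|,|y|,|x±y|/√2) = 3.7071 > 1 ⇒ ∉ W
candidate 3: n = (0, -1, -1, 0) → π⊥ ≈ (+0.7071, +0.2929); max(|x|,|y|,|x±y|/√2) = 0.7071 ≤ 1 ⇒ ∈ W
candidate 4: n = (1, 1, 0, -1) → π⊥ ≈ (-0.4142, +0.0000); max(|x|,|y|,|x±y|/√2) = 0.4142 ≤ 1 ⇒ ∈ W
candidate 5: n = (0, 0, 1, -1) → π⊥ ≈ (-0.7071, -1.7071); max(|x|,|y|,|x±y|/√2) = 1.7071 > 1 ⇒ ∉ W
candidate 6: n = (0, 0, -1, -1) → π⊥ ≈ (-0.7071, +0.2929); max(|x|,|y|,|x±y|/√2) = 0.7071 ≤ 1 ⇒ ∈ W
candidate 7: n = (0, -1, 0, -2) → π⊥ ≈ (-0.7071, -2.1213); max(|x|,|y|,|x±y|/√2) = 2.1213 > 1 ⇒ ∉ W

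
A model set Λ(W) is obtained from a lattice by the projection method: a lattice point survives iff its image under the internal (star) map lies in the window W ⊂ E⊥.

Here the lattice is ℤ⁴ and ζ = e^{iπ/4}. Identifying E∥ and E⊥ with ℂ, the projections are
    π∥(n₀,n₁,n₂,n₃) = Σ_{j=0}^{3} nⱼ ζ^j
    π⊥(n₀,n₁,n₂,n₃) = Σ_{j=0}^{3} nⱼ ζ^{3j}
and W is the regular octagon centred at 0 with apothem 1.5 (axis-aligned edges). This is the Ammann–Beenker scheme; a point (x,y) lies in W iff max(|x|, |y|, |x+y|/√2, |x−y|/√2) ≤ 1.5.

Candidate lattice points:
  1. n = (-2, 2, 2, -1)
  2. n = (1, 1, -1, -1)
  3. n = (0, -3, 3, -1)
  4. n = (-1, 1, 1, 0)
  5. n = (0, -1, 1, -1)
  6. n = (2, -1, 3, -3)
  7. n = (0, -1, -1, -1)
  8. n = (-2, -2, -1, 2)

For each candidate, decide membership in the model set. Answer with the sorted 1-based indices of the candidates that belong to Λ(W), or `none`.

2, 7, 8

Internal map: ζ^{3j} for j=0..3 gives (1,0), (−√2/2,√2/2), (0,−1), (√2/2,√2/2).
candidate 1: n = (-2, 2, 2, -1) → π⊥ ≈ (-4.12132, -1.29289); max(|x|,|y|,|x±y|/√2) = 4.12132 > 1.5 ⇒ ∉ W
candidate 2: n = (1, 1, -1, -1) → π⊥ ≈ (-0.41421, +1.00000); max(|x|,|y|,|x±y|/√2) = 1.00000 ≤ 1.5 ⇒ ∈ W
candidate 3: n = (0, -3, 3, -1) → π⊥ ≈ (+1.41421, -5.82843); max(|x|,|y|,|x±y|/√2) = 5.82843 > 1.5 ⇒ ∉ W
candidate 4: n = (-1, 1, 1, 0) → π⊥ ≈ (-1.70711, -0.29289); max(|x|,|y|,|x±y|/√2) = 1.70711 > 1.5 ⇒ ∉ W
candidate 5: n = (0, -1, 1, -1) → π⊥ ≈ (+0.00000, -2.41421); max(|x|,|y|,|x±y|/√2) = 2.41421 > 1.5 ⇒ ∉ W
candidate 6: n = (2, -1, 3, -3) → π⊥ ≈ (+0.58579, -5.82843); max(|x|,|y|,|x±y|/√2) = 5.82843 > 1.5 ⇒ ∉ W
candidate 7: n = (0, -1, -1, -1) → π⊥ ≈ (+0.00000, -0.41421); max(|x|,|y|,|x±y|/√2) = 0.41421 ≤ 1.5 ⇒ ∈ W
candidate 8: n = (-2, -2, -1, 2) → π⊥ ≈ (+0.82843, +1.00000); max(|x|,|y|,|x±y|/√2) = 1.29289 ≤ 1.5 ⇒ ∈ W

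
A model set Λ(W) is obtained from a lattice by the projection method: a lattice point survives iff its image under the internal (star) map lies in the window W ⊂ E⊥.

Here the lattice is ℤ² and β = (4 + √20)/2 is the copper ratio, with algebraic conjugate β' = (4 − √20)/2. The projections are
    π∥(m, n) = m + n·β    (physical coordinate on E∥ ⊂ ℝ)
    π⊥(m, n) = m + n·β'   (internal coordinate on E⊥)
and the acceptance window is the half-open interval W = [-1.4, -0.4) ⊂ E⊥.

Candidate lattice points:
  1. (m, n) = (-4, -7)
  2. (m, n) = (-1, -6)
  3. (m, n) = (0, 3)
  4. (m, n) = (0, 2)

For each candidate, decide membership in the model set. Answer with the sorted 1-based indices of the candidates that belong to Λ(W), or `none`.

3, 4

Numerically β ≈ 4.236068 and β' = −1/β ≈ -0.236068.
candidate 1: (m,n)=(-4,-7) → π∥ = -4-7·β ≈ -33.652476, π⊥ = -4-7·β' ≈ -2.347524 ∉ [-1.4, -0.4) ⇒ out
candidate 2: (m,n)=(-1,-6) → π∥ = -1-6·β ≈ -26.416408, π⊥ = -1-6·β' ≈ 0.416408 ∉ [-1.4, -0.4) ⇒ out
candidate 3: (m,n)=(0,3) → π∥ = 0+3·β ≈ 12.708204, π⊥ = 0+3·β' ≈ -0.708204 ∈ [-1.4, -0.4) ⇒ IN Λ
candidate 4: (m,n)=(0,2) → π∥ = 0+2·β ≈ 8.472136, π⊥ = 0+2·β' ≈ -0.472136 ∈ [-1.4, -0.4) ⇒ IN Λ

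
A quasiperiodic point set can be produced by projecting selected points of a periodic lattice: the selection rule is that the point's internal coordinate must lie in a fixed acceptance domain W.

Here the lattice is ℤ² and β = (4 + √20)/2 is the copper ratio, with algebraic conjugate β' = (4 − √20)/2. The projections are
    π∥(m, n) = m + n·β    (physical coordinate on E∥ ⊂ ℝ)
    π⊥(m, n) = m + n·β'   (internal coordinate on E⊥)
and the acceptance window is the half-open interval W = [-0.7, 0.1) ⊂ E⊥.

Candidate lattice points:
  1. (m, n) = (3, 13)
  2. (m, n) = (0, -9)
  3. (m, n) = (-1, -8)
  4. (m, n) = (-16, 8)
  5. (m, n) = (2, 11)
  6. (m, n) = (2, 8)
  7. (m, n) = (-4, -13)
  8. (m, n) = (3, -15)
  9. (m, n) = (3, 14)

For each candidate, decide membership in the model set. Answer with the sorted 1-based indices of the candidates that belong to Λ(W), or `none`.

Numerically β ≈ 4.2361 and β' = −1/β ≈ -0.2361.
candidate 1: (m,n)=(3,13) → π∥ = 3+13·β ≈ 58.0689, π⊥ = 3+13·β' ≈ -0.0689 ∈ [-0.7, 0.1) ⇒ IN Λ
candidate 2: (m,n)=(0,-9) → π∥ = 0-9·β ≈ -38.1246, π⊥ = 0-9·β' ≈ 2.1246 ∉ [-0.7, 0.1) ⇒ out
candidate 3: (m,n)=(-1,-8) → π∥ = -1-8·β ≈ -34.8885, π⊥ = -1-8·β' ≈ 0.8885 ∉ [-0.7, 0.1) ⇒ out
candidate 4: (m,n)=(-16,8) → π∥ = -16+8·β ≈ 17.8885, π⊥ = -16+8·β' ≈ -17.8885 ∉ [-0.7, 0.1) ⇒ out
candidate 5: (m,n)=(2,11) → π∥ = 2+11·β ≈ 48.5967, π⊥ = 2+11·β' ≈ -0.5967 ∈ [-0.7, 0.1) ⇒ IN Λ
candidate 6: (m,n)=(2,8) → π∥ = 2+8·β ≈ 35.8885, π⊥ = 2+8·β' ≈ 0.1115 ∉ [-0.7, 0.1) ⇒ out
candidate 7: (m,n)=(-4,-13) → π∥ = -4-13·β ≈ -59.0689, π⊥ = -4-13·β' ≈ -0.9311 ∉ [-0.7, 0.1) ⇒ out
candidate 8: (m,n)=(3,-15) → π∥ = 3-15·β ≈ -60.5410, π⊥ = 3-15·β' ≈ 6.5410 ∉ [-0.7, 0.1) ⇒ out
candidate 9: (m,n)=(3,14) → π∥ = 3+14·β ≈ 62.3050, π⊥ = 3+14·β' ≈ -0.3050 ∈ [-0.7, 0.1) ⇒ IN Λ

1, 5, 9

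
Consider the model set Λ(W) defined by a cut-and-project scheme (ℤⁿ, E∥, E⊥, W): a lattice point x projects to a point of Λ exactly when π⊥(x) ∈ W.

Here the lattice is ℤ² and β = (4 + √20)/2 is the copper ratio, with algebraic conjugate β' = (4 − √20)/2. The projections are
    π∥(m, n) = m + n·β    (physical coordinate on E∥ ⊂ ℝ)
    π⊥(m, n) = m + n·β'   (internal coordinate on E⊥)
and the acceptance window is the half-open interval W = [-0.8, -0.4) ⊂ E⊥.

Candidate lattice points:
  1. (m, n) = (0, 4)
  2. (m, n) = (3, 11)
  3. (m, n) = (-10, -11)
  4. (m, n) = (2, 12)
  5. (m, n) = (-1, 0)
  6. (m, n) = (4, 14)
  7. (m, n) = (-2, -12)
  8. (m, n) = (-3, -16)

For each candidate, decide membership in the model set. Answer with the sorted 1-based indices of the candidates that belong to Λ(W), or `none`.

Numerically β ≈ 4.236068 and β' = −1/β ≈ -0.236068.
#1 (0,4): internal coord 0 + (4)·β' = -0.944272; -0.944272 ∉ [-0.8, -0.4) → out
#2 (3,11): internal coord 3 + (11)·β' = +0.403252; +0.403252 ∉ [-0.8, -0.4) → out
#3 (-10,-11): internal coord -10 + (-11)·β' = -7.403252; -7.403252 ∉ [-0.8, -0.4) → out
#4 (2,12): internal coord 2 + (12)·β' = -0.832816; -0.832816 ∉ [-0.8, -0.4) → out
#5 (-1,0): internal coord -1 + (0)·β' = -1.000000; -1.000000 ∉ [-0.8, -0.4) → out
#6 (4,14): internal coord 4 + (14)·β' = +0.695048; +0.695048 ∉ [-0.8, -0.4) → out
#7 (-2,-12): internal coord -2 + (-12)·β' = +0.832816; +0.832816 ∉ [-0.8, -0.4) → out
#8 (-3,-16): internal coord -3 + (-16)·β' = +0.777088; +0.777088 ∉ [-0.8, -0.4) → out

none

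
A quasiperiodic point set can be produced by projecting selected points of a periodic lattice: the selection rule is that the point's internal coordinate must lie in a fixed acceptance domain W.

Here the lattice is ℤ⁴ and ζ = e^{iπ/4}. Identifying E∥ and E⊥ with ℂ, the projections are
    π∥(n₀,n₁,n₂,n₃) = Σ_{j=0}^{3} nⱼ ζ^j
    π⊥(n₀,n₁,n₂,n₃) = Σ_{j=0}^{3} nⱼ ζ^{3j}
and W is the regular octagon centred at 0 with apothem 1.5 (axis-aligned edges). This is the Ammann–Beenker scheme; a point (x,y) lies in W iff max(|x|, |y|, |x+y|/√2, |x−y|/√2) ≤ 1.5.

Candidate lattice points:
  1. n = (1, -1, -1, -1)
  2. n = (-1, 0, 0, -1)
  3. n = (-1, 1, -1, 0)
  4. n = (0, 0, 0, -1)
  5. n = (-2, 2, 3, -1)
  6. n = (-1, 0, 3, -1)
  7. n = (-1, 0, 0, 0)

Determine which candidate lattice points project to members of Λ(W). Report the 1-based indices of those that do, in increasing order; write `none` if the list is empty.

Internal map: ζ^{3j} for j=0..3 gives (1,0), (−√2/2,√2/2), (0,−1), (√2/2,√2/2).
candidate 1: n = (1, -1, -1, -1) → π⊥ ≈ (+1.000000, -0.414214); max(|x|,|y|,|x±y|/√2) = 1.000000 ≤ 1.5 ⇒ ∈ W
candidate 2: n = (-1, 0, 0, -1) → π⊥ ≈ (-1.707107, -0.707107); max(|x|,|y|,|x±y|/√2) = 1.707107 > 1.5 ⇒ ∉ W
candidate 3: n = (-1, 1, -1, 0) → π⊥ ≈ (-1.707107, +1.707107); max(|x|,|y|,|x±y|/√2) = 2.414214 > 1.5 ⇒ ∉ W
candidate 4: n = (0, 0, 0, -1) → π⊥ ≈ (-0.707107, -0.707107); max(|x|,|y|,|x±y|/√2) = 1.000000 ≤ 1.5 ⇒ ∈ W
candidate 5: n = (-2, 2, 3, -1) → π⊥ ≈ (-4.121320, -2.292893); max(|x|,|y|,|x±y|/√2) = 4.535534 > 1.5 ⇒ ∉ W
candidate 6: n = (-1, 0, 3, -1) → π⊥ ≈ (-1.707107, -3.707107); max(|x|,|y|,|x±y|/√2) = 3.828427 > 1.5 ⇒ ∉ W
candidate 7: n = (-1, 0, 0, 0) → π⊥ ≈ (-1.000000, +0.000000); max(|x|,|y|,|x±y|/√2) = 1.000000 ≤ 1.5 ⇒ ∈ W

1, 4, 7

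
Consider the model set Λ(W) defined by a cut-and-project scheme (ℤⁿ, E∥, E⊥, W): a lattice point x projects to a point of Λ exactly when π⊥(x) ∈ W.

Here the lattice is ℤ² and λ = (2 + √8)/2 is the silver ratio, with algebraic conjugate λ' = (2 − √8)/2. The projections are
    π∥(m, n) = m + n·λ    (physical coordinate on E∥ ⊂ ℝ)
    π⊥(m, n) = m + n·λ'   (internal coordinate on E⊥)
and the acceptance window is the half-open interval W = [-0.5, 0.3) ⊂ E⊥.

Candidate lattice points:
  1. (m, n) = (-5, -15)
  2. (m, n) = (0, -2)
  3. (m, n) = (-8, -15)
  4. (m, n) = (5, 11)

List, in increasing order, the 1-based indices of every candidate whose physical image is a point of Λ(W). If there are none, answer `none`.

Compute λ' = (2−√8)/2 = -0.4142, so π⊥(m,n) = m -0.4142·n.
candidate 1: (m,n)=(-5,-15) → π∥ = -5-15·λ ≈ -41.2132, π⊥ = -5-15·λ' ≈ 1.2132 ∉ [-0.5, 0.3) ⇒ out
candidate 2: (m,n)=(0,-2) → π∥ = 0-2·λ ≈ -4.8284, π⊥ = 0-2·λ' ≈ 0.8284 ∉ [-0.5, 0.3) ⇒ out
candidate 3: (m,n)=(-8,-15) → π∥ = -8-15·λ ≈ -44.2132, π⊥ = -8-15·λ' ≈ -1.7868 ∉ [-0.5, 0.3) ⇒ out
candidate 4: (m,n)=(5,11) → π∥ = 5+11·λ ≈ 31.5563, π⊥ = 5+11·λ' ≈ 0.4437 ∉ [-0.5, 0.3) ⇒ out

none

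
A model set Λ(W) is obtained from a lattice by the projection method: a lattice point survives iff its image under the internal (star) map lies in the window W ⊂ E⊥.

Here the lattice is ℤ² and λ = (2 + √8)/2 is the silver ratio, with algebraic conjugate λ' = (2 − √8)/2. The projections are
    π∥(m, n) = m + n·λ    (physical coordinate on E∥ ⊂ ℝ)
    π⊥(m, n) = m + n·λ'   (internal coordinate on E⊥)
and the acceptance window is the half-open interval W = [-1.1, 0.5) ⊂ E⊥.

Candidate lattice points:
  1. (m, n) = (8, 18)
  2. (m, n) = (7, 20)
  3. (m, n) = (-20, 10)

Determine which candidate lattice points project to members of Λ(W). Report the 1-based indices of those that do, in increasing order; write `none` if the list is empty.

Compute λ' = (2−√8)/2 = -0.414214, so π⊥(m,n) = m -0.414214·n.
candidate 1: (m,n)=(8,18) → π∥ = 8+18·λ ≈ 51.455844, π⊥ = 8+18·λ' ≈ 0.544156 ∉ [-1.1, 0.5) ⇒ out
candidate 2: (m,n)=(7,20) → π∥ = 7+20·λ ≈ 55.284271, π⊥ = 7+20·λ' ≈ -1.284271 ∉ [-1.1, 0.5) ⇒ out
candidate 3: (m,n)=(-20,10) → π∥ = -20+10·λ ≈ 4.142136, π⊥ = -20+10·λ' ≈ -24.142136 ∉ [-1.1, 0.5) ⇒ out

none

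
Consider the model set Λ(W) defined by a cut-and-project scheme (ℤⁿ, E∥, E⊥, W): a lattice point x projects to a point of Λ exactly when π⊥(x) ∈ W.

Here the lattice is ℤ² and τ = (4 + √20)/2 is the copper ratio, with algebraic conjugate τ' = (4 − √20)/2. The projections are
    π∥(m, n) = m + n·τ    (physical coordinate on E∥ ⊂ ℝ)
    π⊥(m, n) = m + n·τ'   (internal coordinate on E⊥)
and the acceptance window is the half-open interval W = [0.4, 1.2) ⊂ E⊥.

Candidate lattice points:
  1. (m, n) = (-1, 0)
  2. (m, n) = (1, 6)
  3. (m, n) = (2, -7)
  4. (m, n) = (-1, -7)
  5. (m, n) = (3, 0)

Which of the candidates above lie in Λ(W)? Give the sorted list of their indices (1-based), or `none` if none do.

4

Compute τ' = (4−√20)/2 = -0.2361, so π⊥(m,n) = m -0.2361·n.
#1 (-1,0): internal coord -1 + (0)·τ' = -1.0000; -1.0000 ∉ [0.4, 1.2) → out
#2 (1,6): internal coord 1 + (6)·τ' = -0.4164; -0.4164 ∉ [0.4, 1.2) → out
#3 (2,-7): internal coord 2 + (-7)·τ' = +3.6525; +3.6525 ∉ [0.4, 1.2) → out
#4 (-1,-7): internal coord -1 + (-7)·τ' = +0.6525; +0.6525 ∈ [0.4, 1.2) → IN Λ
#5 (3,0): internal coord 3 + (0)·τ' = +3.0000; +3.0000 ∉ [0.4, 1.2) → out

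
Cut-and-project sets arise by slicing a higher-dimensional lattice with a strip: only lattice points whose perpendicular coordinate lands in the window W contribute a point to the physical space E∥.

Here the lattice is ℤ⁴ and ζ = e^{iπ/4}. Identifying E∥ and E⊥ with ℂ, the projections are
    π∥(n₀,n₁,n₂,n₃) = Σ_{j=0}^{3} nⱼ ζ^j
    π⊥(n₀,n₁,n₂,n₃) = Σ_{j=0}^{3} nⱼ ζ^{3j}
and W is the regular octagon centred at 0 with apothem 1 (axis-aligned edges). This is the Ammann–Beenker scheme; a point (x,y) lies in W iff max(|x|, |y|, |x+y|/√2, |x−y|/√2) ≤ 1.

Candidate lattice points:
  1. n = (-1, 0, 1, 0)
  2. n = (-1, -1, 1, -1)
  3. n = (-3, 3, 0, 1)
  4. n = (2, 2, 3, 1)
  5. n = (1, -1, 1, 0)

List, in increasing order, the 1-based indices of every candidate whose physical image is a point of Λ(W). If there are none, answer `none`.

π⊥(n) = n₀ + n₁ζ³ + n₂ζ⁶ + n₃ζ⁹ where ζ = e^{iπ/4}.
candidate 1: n = (-1, 0, 1, 0) → π⊥ ≈ (-1.000000, -1.000000); max(|x|,|y|,|x±y|/√2) = 1.414214 > 1 ⇒ ∉ W
candidate 2: n = (-1, -1, 1, -1) → π⊥ ≈ (-1.000000, -2.414214); max(|x|,|y|,|x±y|/√2) = 2.414214 > 1 ⇒ ∉ W
candidate 3: n = (-3, 3, 0, 1) → π⊥ ≈ (-4.414214, +2.828427); max(|x|,|y|,|x±y|/√2) = 5.121320 > 1 ⇒ ∉ W
candidate 4: n = (2, 2, 3, 1) → π⊥ ≈ (+1.292893, -0.878680); max(|x|,|y|,|x±y|/√2) = 1.535534 > 1 ⇒ ∉ W
candidate 5: n = (1, -1, 1, 0) → π⊥ ≈ (+1.707107, -1.707107); max(|x|,|y|,|x±y|/√2) = 2.414214 > 1 ⇒ ∉ W

none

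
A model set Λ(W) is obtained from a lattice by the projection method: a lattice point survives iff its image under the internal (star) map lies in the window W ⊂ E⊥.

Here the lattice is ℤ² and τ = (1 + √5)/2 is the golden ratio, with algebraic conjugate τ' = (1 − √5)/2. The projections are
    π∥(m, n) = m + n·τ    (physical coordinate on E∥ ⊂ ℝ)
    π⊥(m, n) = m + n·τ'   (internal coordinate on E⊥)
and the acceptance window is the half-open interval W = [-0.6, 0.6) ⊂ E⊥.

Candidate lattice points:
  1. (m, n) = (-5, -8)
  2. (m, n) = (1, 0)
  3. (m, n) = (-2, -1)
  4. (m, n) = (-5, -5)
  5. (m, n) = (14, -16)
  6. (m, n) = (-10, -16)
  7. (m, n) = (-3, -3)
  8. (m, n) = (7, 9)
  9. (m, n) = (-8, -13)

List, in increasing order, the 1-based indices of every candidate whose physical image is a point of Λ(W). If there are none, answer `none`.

1, 6, 9

Numerically τ ≈ 1.6180 and τ' = −1/τ ≈ -0.6180.
#1 (-5,-8): internal coord -5 + (-8)·τ' = -0.0557; -0.0557 ∈ [-0.6, 0.6) → IN Λ
#2 (1,0): internal coord 1 + (0)·τ' = +1.0000; +1.0000 ∉ [-0.6, 0.6) → out
#3 (-2,-1): internal coord -2 + (-1)·τ' = -1.3820; -1.3820 ∉ [-0.6, 0.6) → out
#4 (-5,-5): internal coord -5 + (-5)·τ' = -1.9098; -1.9098 ∉ [-0.6, 0.6) → out
#5 (14,-16): internal coord 14 + (-16)·τ' = +23.8885; +23.8885 ∉ [-0.6, 0.6) → out
#6 (-10,-16): internal coord -10 + (-16)·τ' = -0.1115; -0.1115 ∈ [-0.6, 0.6) → IN Λ
#7 (-3,-3): internal coord -3 + (-3)·τ' = -1.1459; -1.1459 ∉ [-0.6, 0.6) → out
#8 (7,9): internal coord 7 + (9)·τ' = +1.4377; +1.4377 ∉ [-0.6, 0.6) → out
#9 (-8,-13): internal coord -8 + (-13)·τ' = +0.0344; +0.0344 ∈ [-0.6, 0.6) → IN Λ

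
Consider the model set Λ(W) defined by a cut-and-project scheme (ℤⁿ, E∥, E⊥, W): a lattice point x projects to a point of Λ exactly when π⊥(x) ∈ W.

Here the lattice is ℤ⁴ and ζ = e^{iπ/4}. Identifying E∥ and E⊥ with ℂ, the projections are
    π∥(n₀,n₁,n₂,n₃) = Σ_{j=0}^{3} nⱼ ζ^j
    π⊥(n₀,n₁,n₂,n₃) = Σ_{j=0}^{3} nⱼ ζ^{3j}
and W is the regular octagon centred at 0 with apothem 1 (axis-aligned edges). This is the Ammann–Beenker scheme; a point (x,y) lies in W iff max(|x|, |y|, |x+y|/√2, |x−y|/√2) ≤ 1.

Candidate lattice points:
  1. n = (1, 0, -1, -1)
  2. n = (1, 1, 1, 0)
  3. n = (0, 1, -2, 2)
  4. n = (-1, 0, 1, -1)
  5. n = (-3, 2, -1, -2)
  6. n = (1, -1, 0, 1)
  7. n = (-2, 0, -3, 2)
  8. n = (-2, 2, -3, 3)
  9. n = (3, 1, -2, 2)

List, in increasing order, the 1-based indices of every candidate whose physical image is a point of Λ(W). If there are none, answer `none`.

1, 2

Internal map: ζ^{3j} for j=0..3 gives (1,0), (−√2/2,√2/2), (0,−1), (√2/2,√2/2).
#1 (1, 0, -1, -1): internal (0.2929, 0.2929); octagon support 0.4142 vs apothem 1 → ∈ W
#2 (1, 1, 1, 0): internal (0.2929, -0.2929); octagon support 0.4142 vs apothem 1 → ∈ W
#3 (0, 1, -2, 2): internal (0.7071, 4.1213); octagon support 4.1213 vs apothem 1 → ∉ W
#4 (-1, 0, 1, -1): internal (-1.7071, -1.7071); octagon support 2.4142 vs apothem 1 → ∉ W
#5 (-3, 2, -1, -2): internal (-5.8284, 1.0000); octagon support 5.8284 vs apothem 1 → ∉ W
#6 (1, -1, 0, 1): internal (2.4142, 0.0000); octagon support 2.4142 vs apothem 1 → ∉ W
#7 (-2, 0, -3, 2): internal (-0.5858, 4.4142); octagon support 4.4142 vs apothem 1 → ∉ W
#8 (-2, 2, -3, 3): internal (-1.2929, 6.5355); octagon support 6.5355 vs apothem 1 → ∉ W
#9 (3, 1, -2, 2): internal (3.7071, 4.1213); octagon support 5.5355 vs apothem 1 → ∉ W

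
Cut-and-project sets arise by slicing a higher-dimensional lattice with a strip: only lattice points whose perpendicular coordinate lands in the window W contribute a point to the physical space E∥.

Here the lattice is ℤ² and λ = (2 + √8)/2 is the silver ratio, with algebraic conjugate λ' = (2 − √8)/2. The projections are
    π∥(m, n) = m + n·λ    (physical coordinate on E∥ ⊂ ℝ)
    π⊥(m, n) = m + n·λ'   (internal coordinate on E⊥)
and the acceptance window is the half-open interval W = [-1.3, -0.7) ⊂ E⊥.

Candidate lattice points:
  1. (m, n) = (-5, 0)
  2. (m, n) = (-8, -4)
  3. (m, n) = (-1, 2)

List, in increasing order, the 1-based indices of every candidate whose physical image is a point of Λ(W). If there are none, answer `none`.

Numerically λ ≈ 2.4142 and λ' = −1/λ ≈ -0.4142.
[1] lift (-5,0): star map gives -5.0000; window check -1.3 ≤ -5.0000 < -0.7 is false → out
[2] lift (-8,-4): star map gives -6.3431; window check -1.3 ≤ -6.3431 < -0.7 is false → out
[3] lift (-1,2): star map gives -1.8284; window check -1.3 ≤ -1.8284 < -0.7 is false → out

none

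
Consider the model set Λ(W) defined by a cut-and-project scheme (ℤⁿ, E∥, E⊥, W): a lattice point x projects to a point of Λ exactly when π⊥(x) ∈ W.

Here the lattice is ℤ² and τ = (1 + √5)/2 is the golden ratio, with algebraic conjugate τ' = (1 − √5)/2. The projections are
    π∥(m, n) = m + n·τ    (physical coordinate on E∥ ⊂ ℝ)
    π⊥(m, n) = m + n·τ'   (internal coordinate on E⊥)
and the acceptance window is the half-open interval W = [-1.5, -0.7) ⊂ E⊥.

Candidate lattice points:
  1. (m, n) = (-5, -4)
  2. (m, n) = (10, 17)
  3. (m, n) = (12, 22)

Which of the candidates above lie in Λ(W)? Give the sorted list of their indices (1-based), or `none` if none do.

none

Compute τ' = (1−√5)/2 = -0.61803, so π⊥(m,n) = m -0.61803·n.
[1] lift (-5,-4): star map gives -2.52786; window check -1.5 ≤ -2.52786 < -0.7 is false → out
[2] lift (10,17): star map gives -0.50658; window check -1.5 ≤ -0.50658 < -0.7 is false → out
[3] lift (12,22): star map gives -1.59675; window check -1.5 ≤ -1.59675 < -0.7 is false → out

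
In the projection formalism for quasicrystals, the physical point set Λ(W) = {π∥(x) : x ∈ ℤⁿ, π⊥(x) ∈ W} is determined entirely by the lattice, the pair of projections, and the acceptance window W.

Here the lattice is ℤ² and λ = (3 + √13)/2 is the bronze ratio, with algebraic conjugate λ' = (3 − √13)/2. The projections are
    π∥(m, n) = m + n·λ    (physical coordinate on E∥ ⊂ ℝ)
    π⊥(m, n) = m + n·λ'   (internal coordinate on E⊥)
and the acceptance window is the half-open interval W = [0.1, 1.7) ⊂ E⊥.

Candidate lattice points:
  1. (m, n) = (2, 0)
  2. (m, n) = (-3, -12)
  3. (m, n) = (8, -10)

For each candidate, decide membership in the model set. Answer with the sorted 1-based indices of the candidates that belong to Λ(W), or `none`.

Compute λ' = (3−√13)/2 = -0.30278, so π⊥(m,n) = m -0.30278·n.
candidate 1: (m,n)=(2,0) → π∥ = 2+0·λ ≈ 2.00000, π⊥ = 2+0·λ' ≈ 2.00000 ∉ [0.1, 1.7) ⇒ out
candidate 2: (m,n)=(-3,-12) → π∥ = -3-12·λ ≈ -42.63331, π⊥ = -3-12·λ' ≈ 0.63331 ∈ [0.1, 1.7) ⇒ IN Λ
candidate 3: (m,n)=(8,-10) → π∥ = 8-10·λ ≈ -25.02776, π⊥ = 8-10·λ' ≈ 11.02776 ∉ [0.1, 1.7) ⇒ out

2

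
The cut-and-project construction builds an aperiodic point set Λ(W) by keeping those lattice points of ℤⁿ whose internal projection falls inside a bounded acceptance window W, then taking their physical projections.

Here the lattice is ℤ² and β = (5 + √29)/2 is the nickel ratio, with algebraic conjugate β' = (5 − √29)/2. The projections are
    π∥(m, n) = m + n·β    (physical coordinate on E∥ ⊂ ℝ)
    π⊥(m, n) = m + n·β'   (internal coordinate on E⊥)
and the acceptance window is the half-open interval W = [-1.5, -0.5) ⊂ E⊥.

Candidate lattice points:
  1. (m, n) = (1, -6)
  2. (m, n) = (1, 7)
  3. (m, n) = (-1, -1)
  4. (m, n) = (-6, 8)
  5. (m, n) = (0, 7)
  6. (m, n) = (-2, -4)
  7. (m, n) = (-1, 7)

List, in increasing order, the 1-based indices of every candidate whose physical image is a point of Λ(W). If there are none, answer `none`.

3, 5, 6

Compute β' = (5−√29)/2 = -0.192582, so π⊥(m,n) = m -0.192582·n.
#1 (1,-6): internal coord 1 + (-6)·β' = +2.155494; +2.155494 ∉ [-1.5, -0.5) → out
#2 (1,7): internal coord 1 + (7)·β' = -0.348077; -0.348077 ∉ [-1.5, -0.5) → out
#3 (-1,-1): internal coord -1 + (-1)·β' = -0.807418; -0.807418 ∈ [-1.5, -0.5) → IN Λ
#4 (-6,8): internal coord -6 + (8)·β' = -7.540659; -7.540659 ∉ [-1.5, -0.5) → out
#5 (0,7): internal coord 0 + (7)·β' = -1.348077; -1.348077 ∈ [-1.5, -0.5) → IN Λ
#6 (-2,-4): internal coord -2 + (-4)·β' = -1.229670; -1.229670 ∈ [-1.5, -0.5) → IN Λ
#7 (-1,7): internal coord -1 + (7)·β' = -2.348077; -2.348077 ∉ [-1.5, -0.5) → out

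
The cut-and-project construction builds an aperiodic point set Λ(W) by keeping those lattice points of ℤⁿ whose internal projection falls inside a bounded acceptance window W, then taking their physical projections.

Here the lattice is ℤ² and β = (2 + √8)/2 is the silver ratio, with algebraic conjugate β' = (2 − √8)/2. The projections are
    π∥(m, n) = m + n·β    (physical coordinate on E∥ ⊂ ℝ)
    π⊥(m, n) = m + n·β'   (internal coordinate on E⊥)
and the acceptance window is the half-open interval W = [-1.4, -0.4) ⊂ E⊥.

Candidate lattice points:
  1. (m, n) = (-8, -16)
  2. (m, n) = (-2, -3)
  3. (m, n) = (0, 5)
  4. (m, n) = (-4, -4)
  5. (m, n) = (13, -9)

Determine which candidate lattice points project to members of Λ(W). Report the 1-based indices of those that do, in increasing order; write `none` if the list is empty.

Compute β' = (2−√8)/2 = -0.41421, so π⊥(m,n) = m -0.41421·n.
#1 (-8,-16): internal coord -8 + (-16)·β' = -1.37258; -1.37258 ∈ [-1.4, -0.4) → IN Λ
#2 (-2,-3): internal coord -2 + (-3)·β' = -0.75736; -0.75736 ∈ [-1.4, -0.4) → IN Λ
#3 (0,5): internal coord 0 + (5)·β' = -2.07107; -2.07107 ∉ [-1.4, -0.4) → out
#4 (-4,-4): internal coord -4 + (-4)·β' = -2.34315; -2.34315 ∉ [-1.4, -0.4) → out
#5 (13,-9): internal coord 13 + (-9)·β' = +16.72792; +16.72792 ∉ [-1.4, -0.4) → out

1, 2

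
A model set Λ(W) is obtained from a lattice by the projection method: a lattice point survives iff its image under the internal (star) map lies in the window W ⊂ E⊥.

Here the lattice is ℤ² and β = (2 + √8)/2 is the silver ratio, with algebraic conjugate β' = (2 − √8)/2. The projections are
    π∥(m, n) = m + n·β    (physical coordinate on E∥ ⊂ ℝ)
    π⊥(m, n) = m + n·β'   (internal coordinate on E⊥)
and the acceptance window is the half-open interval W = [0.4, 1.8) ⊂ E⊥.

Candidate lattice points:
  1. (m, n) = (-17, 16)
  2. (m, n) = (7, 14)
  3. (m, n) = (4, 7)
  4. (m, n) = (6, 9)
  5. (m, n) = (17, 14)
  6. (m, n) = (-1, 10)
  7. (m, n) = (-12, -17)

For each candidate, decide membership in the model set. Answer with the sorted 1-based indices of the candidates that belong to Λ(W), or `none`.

2, 3

β' = (2−√8)/2 ≈ -0.41421.
[1] lift (-17,16): star map gives -23.62742; window check 0.4 ≤ -23.62742 < 1.8 is false → out
[2] lift (7,14): star map gives 1.20101; window check 0.4 ≤ 1.20101 < 1.8 is true → IN Λ
[3] lift (4,7): star map gives 1.10051; window check 0.4 ≤ 1.10051 < 1.8 is true → IN Λ
[4] lift (6,9): star map gives 2.27208; window check 0.4 ≤ 2.27208 < 1.8 is false → out
[5] lift (17,14): star map gives 11.20101; window check 0.4 ≤ 11.20101 < 1.8 is false → out
[6] lift (-1,10): star map gives -5.14214; window check 0.4 ≤ -5.14214 < 1.8 is false → out
[7] lift (-12,-17): star map gives -4.95837; window check 0.4 ≤ -4.95837 < 1.8 is false → out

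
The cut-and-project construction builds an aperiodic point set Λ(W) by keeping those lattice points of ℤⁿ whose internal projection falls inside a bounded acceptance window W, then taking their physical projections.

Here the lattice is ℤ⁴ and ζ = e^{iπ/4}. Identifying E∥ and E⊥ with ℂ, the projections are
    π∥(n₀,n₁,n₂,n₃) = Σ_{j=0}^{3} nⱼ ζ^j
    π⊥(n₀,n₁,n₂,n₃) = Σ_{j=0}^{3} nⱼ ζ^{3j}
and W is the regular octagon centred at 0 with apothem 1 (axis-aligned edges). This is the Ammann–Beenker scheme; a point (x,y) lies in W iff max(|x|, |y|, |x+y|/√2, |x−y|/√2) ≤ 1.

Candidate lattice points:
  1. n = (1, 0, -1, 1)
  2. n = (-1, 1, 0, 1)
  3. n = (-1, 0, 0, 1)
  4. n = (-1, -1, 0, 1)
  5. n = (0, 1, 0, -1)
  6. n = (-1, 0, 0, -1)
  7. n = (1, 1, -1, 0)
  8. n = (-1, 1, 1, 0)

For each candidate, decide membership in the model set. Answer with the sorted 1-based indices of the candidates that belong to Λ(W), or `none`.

3, 4

With ζ = e^{iπ/4} the internal vectors are ζ^0,ζ^3,ζ^6,ζ^9.
#1 (1, 0, -1, 1): internal (1.707107, 1.707107); octagon support 2.414214 vs apothem 1 → ∉ W
#2 (-1, 1, 0, 1): internal (-1.000000, 1.414214); octagon support 1.707107 vs apothem 1 → ∉ W
#3 (-1, 0, 0, 1): internal (-0.292893, 0.707107); octagon support 0.707107 vs apothem 1 → ∈ W
#4 (-1, -1, 0, 1): internal (0.414214, 0.000000); octagon support 0.414214 vs apothem 1 → ∈ W
#5 (0, 1, 0, -1): internal (-1.414214, 0.000000); octagon support 1.414214 vs apothem 1 → ∉ W
#6 (-1, 0, 0, -1): internal (-1.707107, -0.707107); octagon support 1.707107 vs apothem 1 → ∉ W
#7 (1, 1, -1, 0): internal (0.292893, 1.707107); octagon support 1.707107 vs apothem 1 → ∉ W
#8 (-1, 1, 1, 0): internal (-1.707107, -0.292893); octagon support 1.707107 vs apothem 1 → ∉ W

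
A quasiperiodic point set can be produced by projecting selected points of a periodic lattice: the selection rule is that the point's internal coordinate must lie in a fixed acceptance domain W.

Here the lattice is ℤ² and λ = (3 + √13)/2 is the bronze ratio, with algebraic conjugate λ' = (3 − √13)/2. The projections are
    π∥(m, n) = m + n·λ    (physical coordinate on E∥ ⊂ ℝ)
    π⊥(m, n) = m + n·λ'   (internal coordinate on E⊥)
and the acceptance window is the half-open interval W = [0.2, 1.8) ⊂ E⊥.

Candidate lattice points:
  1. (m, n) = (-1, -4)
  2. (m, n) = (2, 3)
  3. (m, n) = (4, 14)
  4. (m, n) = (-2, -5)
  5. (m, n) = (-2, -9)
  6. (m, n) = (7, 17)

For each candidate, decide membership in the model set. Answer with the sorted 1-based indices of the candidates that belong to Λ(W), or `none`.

1, 2, 5

Compute λ' = (3−√13)/2 = -0.30278, so π⊥(m,n) = m -0.30278·n.
[1] lift (-1,-4): star map gives 0.21110; window check 0.2 ≤ 0.21110 < 1.8 is true → IN Λ
[2] lift (2,3): star map gives 1.09167; window check 0.2 ≤ 1.09167 < 1.8 is true → IN Λ
[3] lift (4,14): star map gives -0.23886; window check 0.2 ≤ -0.23886 < 1.8 is false → out
[4] lift (-2,-5): star map gives -0.48612; window check 0.2 ≤ -0.48612 < 1.8 is false → out
[5] lift (-2,-9): star map gives 0.72498; window check 0.2 ≤ 0.72498 < 1.8 is true → IN Λ
[6] lift (7,17): star map gives 1.85281; window check 0.2 ≤ 1.85281 < 1.8 is false → out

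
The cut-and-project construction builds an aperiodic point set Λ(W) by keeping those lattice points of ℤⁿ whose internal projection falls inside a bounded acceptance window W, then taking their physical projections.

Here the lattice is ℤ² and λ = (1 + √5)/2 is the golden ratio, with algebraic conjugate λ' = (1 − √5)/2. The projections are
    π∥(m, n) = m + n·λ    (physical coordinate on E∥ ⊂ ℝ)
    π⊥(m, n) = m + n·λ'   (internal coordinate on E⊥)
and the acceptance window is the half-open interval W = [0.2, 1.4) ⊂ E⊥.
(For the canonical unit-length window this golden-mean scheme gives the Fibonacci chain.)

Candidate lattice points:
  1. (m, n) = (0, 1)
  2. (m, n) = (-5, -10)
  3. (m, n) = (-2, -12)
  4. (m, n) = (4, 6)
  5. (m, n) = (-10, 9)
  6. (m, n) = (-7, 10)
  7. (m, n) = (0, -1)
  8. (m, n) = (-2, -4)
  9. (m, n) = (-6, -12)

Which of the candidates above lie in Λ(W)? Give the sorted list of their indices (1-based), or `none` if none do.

λ' = (1−√5)/2 ≈ -0.6180.
candidate 1: (m,n)=(0,1) → π∥ = 0+1·λ ≈ 1.6180, π⊥ = 0+1·λ' ≈ -0.6180 ∉ [0.2, 1.4) ⇒ out
candidate 2: (m,n)=(-5,-10) → π∥ = -5-10·λ ≈ -21.1803, π⊥ = -5-10·λ' ≈ 1.1803 ∈ [0.2, 1.4) ⇒ IN Λ
candidate 3: (m,n)=(-2,-12) → π∥ = -2-12·λ ≈ -21.4164, π⊥ = -2-12·λ' ≈ 5.4164 ∉ [0.2, 1.4) ⇒ out
candidate 4: (m,n)=(4,6) → π∥ = 4+6·λ ≈ 13.7082, π⊥ = 4+6·λ' ≈ 0.2918 ∈ [0.2, 1.4) ⇒ IN Λ
candidate 5: (m,n)=(-10,9) → π∥ = -10+9·λ ≈ 4.5623, π⊥ = -10+9·λ' ≈ -15.5623 ∉ [0.2, 1.4) ⇒ out
candidate 6: (m,n)=(-7,10) → π∥ = -7+10·λ ≈ 9.1803, π⊥ = -7+10·λ' ≈ -13.1803 ∉ [0.2, 1.4) ⇒ out
candidate 7: (m,n)=(0,-1) → π∥ = 0-1·λ ≈ -1.6180, π⊥ = 0-1·λ' ≈ 0.6180 ∈ [0.2, 1.4) ⇒ IN Λ
candidate 8: (m,n)=(-2,-4) → π∥ = -2-4·λ ≈ -8.4721, π⊥ = -2-4·λ' ≈ 0.4721 ∈ [0.2, 1.4) ⇒ IN Λ
candidate 9: (m,n)=(-6,-12) → π∥ = -6-12·λ ≈ -25.4164, π⊥ = -6-12·λ' ≈ 1.4164 ∉ [0.2, 1.4) ⇒ out

2, 4, 7, 8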